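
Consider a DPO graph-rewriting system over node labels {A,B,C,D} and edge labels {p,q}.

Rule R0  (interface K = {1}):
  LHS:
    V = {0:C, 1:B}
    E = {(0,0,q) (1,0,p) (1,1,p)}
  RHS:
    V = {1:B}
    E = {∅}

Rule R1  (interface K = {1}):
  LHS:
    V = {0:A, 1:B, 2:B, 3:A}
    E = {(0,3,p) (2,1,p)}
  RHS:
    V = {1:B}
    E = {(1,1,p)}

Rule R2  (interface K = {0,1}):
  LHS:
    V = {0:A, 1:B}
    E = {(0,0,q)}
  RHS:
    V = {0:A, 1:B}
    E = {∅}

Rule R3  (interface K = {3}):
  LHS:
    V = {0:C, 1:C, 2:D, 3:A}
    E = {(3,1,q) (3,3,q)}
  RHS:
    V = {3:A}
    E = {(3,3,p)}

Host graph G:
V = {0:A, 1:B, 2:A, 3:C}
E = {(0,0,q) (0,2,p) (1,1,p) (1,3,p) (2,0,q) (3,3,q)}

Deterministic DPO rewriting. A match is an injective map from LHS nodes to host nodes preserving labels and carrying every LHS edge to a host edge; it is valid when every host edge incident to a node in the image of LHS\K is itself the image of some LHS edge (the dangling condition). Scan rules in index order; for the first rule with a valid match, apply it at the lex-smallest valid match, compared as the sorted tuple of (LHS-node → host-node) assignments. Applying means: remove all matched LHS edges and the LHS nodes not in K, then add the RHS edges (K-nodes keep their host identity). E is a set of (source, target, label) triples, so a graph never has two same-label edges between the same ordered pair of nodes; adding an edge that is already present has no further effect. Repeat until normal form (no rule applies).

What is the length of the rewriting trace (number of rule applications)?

start.  V:4 E:6  edges: 0-q->0 0-p->2 1-p->1 1-p->3 2-q->0 3-q->3
1. fire R0 via {0↦3, 1↦1}  →  V:3 E:3  edges: 0-q->0 0-p->2 2-q->0
2. fire R2 via {0↦0, 1↦1}  →  V:3 E:2  edges: 0-p->2 2-q->0
final graph: no rule applies after step 2

Answer: 2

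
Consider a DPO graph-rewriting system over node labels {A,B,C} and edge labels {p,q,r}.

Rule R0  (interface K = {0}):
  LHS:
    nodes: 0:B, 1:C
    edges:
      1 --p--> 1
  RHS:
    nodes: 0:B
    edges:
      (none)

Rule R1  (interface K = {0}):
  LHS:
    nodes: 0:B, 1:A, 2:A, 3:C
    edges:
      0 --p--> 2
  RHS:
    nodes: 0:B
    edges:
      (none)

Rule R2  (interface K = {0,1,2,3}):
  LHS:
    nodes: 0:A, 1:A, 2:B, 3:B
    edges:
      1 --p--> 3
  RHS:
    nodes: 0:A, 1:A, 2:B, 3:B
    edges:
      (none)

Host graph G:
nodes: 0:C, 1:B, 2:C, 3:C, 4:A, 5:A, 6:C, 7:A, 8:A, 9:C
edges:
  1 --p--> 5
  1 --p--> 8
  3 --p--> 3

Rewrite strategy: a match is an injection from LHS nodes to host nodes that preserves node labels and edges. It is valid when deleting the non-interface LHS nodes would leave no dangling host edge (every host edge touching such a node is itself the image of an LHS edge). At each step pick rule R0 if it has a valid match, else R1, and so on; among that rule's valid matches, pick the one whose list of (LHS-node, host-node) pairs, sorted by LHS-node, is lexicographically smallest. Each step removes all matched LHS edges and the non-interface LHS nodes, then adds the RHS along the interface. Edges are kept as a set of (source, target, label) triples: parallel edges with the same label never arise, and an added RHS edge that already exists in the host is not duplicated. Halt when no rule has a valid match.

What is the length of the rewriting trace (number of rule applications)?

[0] host  ⇒  10 nodes, 3 edges  {1-p->5 1-p->8 3-p->3}
[1] R0 @ {0↦1, 1↦3}  ⇒  9 nodes, 2 edges  {1-p->5 1-p->8}
[2] R1 @ {0↦1, 1↦4, 2↦5, 3↦0}  ⇒  6 nodes, 1 edges  {1-p->8}
[3] R1 @ {0↦1, 1↦7, 2↦8, 3↦2}  ⇒  3 nodes, 0 edges  {∅}
normal form: no rule applies after step 3

Answer: 3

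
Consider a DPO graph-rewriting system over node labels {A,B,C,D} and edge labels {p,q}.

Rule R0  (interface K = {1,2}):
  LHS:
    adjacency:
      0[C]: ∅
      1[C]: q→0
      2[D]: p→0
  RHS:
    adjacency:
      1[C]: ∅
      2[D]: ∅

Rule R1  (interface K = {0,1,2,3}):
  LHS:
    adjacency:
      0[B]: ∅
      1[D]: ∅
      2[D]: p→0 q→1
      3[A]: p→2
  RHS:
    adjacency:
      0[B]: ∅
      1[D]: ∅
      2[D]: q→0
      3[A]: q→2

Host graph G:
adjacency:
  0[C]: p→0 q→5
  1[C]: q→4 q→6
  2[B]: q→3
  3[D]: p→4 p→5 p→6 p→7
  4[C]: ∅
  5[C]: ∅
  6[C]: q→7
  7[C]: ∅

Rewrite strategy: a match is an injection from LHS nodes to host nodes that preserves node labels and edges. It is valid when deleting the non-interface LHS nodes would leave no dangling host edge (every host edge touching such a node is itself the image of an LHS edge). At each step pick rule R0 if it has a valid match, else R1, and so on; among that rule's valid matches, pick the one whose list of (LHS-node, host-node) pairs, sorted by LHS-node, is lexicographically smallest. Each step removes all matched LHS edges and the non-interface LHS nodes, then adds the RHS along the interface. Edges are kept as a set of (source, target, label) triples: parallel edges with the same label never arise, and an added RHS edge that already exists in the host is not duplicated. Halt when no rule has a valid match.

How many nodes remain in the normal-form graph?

Answer: 4

Derivation:
start.  V:8 E:10  edges: 0-p->0 0-q->5 1-q->4 1-q->6 2-q->3 3-p->4 3-p->5 3-p->6 3-p->7 6-q->7
1. fire R0 via {0↦4, 1↦1, 2↦3}  →  V:7 E:8  edges: 0-p->0 0-q->5 1-q->6 2-q->3 3-p->5 3-p->6 3-p->7 6-q->7
2. fire R0 via {0↦5, 1↦0, 2↦3}  →  V:6 E:6  edges: 0-p->0 1-q->6 2-q->3 3-p->6 3-p->7 6-q->7
3. fire R0 via {0↦7, 1↦6, 2↦3}  →  V:5 E:4  edges: 0-p->0 1-q->6 2-q->3 3-p->6
4. fire R0 via {0↦6, 1↦1, 2↦3}  →  V:4 E:2  edges: 0-p->0 2-q->3
final graph: no rule applies after step 4
NF nodes: {0:C, 1:C, 2:B, 3:D}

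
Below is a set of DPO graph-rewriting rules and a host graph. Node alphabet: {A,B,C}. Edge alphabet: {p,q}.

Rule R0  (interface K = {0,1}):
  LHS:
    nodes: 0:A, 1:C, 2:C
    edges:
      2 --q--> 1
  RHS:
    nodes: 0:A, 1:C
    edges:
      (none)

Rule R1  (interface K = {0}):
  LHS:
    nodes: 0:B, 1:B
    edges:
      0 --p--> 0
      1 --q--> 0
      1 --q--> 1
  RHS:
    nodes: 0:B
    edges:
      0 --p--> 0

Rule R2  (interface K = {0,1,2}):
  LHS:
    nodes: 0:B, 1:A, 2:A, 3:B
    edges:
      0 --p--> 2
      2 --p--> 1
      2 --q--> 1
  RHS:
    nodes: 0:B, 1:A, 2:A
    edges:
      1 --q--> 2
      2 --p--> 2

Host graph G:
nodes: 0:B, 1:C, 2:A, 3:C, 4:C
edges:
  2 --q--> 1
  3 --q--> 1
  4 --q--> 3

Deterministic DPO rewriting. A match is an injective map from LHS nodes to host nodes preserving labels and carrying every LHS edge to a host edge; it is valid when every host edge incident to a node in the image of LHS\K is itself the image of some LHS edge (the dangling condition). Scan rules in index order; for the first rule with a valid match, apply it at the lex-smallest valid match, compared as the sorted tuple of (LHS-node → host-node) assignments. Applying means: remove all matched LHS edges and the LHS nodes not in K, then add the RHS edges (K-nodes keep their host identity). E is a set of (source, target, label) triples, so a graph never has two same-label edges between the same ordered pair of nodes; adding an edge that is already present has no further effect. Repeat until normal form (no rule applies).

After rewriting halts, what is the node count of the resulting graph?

Answer: 3

Rewrite trace:
initial: |V|=5 |E|=3  E = 2-q->1 3-q->1 4-q->3
step 1: apply R0 at {0↦2, 1↦3, 2↦4}  → |V|=4 |E|=2  E = 2-q->1 3-q->1
step 2: apply R0 at {0↦2, 1↦1, 2↦3}  → |V|=3 |E|=1  E = 2-q->1
final graph: no rule applies after step 2
NF nodes: {0:B, 1:C, 2:A}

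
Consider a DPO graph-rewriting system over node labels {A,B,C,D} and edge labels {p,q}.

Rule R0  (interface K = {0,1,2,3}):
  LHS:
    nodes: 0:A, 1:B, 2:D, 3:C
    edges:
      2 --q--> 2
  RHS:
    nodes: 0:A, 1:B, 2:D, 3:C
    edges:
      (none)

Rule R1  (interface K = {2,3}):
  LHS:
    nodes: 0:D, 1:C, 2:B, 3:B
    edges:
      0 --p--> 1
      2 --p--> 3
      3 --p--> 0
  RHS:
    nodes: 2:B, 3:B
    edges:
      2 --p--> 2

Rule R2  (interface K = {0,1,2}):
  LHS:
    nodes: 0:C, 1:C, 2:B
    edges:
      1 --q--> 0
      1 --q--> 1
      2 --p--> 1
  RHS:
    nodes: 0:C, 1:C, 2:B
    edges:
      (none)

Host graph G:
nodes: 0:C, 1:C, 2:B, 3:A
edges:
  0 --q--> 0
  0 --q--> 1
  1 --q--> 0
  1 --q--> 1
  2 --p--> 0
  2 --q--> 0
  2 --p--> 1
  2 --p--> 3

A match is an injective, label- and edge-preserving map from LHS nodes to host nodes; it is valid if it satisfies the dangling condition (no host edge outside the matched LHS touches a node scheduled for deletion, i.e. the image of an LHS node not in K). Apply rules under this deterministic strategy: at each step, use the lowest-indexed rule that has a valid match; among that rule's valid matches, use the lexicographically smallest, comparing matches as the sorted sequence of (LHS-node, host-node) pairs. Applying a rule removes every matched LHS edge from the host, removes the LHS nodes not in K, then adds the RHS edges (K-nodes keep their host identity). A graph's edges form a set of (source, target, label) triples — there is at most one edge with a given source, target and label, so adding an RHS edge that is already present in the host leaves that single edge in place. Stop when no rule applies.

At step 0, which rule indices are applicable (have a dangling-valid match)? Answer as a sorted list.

R0: no valid match — LHS pattern not found
R1: no valid match — LHS pattern not found
R2: 2 valid matches — {0↦0, 1↦1, 2↦2}, {0↦1, 1↦0, 2↦2}

Answer: [R2]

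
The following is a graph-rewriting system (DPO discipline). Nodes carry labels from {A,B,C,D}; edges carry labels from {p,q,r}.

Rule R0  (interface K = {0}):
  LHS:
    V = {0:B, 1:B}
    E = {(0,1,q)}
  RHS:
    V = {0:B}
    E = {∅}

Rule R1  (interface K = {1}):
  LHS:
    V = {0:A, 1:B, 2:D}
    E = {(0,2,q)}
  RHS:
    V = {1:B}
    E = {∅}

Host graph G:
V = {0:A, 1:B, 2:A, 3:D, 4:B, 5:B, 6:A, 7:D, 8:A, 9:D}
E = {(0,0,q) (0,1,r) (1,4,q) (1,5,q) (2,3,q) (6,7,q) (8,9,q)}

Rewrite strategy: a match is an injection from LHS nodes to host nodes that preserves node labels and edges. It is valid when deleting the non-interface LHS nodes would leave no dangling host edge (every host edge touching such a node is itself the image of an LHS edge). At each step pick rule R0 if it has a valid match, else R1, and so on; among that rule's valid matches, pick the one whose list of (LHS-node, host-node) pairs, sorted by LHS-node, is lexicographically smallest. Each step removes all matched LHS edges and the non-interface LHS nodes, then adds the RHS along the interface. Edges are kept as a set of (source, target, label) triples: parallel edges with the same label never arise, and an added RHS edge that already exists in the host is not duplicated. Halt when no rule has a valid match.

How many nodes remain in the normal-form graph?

Answer: 2

Rewrite trace:
initial: |V|=10 |E|=7  E = 0-q->0 0-r->1 1-q->4 1-q->5 2-q->3 6-q->7 8-q->9
step 1: apply R0 at {0↦1, 1↦4}  → |V|=9 |E|=6  E = 0-q->0 0-r->1 1-q->5 2-q->3 6-q->7 8-q->9
step 2: apply R0 at {0↦1, 1↦5}  → |V|=8 |E|=5  E = 0-q->0 0-r->1 2-q->3 6-q->7 8-q->9
step 3: apply R1 at {0↦2, 1↦1, 2↦3}  → |V|=6 |E|=4  E = 0-q->0 0-r->1 6-q->7 8-q->9
step 4: apply R1 at {0↦6, 1↦1, 2↦7}  → |V|=4 |E|=3  E = 0-q->0 0-r->1 8-q->9
step 5: apply R1 at {0↦8, 1↦1, 2↦9}  → |V|=2 |E|=2  E = 0-q->0 0-r->1
halt: no rule applies after step 5
NF nodes: {0:A, 1:B}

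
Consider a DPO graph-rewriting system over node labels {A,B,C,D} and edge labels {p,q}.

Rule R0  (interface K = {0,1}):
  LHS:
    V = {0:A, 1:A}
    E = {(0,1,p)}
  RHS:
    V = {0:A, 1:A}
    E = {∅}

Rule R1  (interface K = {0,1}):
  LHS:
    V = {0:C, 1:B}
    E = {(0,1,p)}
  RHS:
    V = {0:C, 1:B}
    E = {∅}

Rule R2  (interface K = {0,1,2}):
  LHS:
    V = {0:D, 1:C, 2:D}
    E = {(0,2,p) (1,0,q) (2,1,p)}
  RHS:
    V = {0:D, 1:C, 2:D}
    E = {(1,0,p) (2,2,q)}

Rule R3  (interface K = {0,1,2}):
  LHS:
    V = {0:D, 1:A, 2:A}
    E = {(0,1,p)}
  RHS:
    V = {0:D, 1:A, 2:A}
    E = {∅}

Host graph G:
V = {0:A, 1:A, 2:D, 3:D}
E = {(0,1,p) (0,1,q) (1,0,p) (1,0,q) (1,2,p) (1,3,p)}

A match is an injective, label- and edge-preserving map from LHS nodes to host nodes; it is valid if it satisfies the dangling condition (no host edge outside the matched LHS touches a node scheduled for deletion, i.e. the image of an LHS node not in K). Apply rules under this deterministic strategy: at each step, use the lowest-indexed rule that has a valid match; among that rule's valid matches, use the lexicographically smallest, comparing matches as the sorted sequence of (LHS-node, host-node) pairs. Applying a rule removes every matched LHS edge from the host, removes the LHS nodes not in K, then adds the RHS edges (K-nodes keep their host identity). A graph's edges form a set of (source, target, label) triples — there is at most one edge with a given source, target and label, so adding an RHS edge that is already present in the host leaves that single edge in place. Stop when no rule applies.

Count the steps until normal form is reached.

start.  V:4 E:6  edges: 0-p->1 0-q->1 1-p->0 1-q->0 1-p->2 1-p->3
1. fire R0 via {0↦0, 1↦1}  →  V:4 E:5  edges: 0-q->1 1-p->0 1-q->0 1-p->2 1-p->3
2. fire R0 via {0↦1, 1↦0}  →  V:4 E:4  edges: 0-q->1 1-q->0 1-p->2 1-p->3
halt: no rule applies after step 2

Answer: 2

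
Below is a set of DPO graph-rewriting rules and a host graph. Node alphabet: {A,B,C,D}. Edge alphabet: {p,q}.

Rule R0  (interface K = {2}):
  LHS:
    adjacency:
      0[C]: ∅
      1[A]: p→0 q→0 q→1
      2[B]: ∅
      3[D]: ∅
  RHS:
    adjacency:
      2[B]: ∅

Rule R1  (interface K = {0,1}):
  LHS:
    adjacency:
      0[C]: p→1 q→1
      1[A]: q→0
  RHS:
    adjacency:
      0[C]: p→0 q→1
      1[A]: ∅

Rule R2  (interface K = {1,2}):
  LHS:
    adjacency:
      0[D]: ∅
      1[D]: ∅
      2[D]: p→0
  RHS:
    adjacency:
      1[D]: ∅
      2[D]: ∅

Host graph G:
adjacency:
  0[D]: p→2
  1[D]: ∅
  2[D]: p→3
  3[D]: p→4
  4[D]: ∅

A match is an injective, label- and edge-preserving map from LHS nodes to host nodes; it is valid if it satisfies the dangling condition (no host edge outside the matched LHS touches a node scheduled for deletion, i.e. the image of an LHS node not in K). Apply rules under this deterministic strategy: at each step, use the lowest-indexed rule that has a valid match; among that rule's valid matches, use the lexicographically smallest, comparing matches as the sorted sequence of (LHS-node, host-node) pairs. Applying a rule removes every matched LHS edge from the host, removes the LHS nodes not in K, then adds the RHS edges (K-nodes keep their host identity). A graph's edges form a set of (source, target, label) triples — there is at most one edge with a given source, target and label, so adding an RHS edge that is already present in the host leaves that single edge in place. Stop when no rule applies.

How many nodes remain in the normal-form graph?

start.  V:5 E:3  edges: 0-p->2 2-p->3 3-p->4
1. fire R2 via {0↦4, 1↦0, 2↦3}  →  V:4 E:2  edges: 0-p->2 2-p->3
2. fire R2 via {0↦3, 1↦0, 2↦2}  →  V:3 E:1  edges: 0-p->2
3. fire R2 via {0↦2, 1↦1, 2↦0}  →  V:2 E:0  edges: ∅
normal form: no rule applies after step 3
NF nodes: {0:D, 1:D}

Answer: 2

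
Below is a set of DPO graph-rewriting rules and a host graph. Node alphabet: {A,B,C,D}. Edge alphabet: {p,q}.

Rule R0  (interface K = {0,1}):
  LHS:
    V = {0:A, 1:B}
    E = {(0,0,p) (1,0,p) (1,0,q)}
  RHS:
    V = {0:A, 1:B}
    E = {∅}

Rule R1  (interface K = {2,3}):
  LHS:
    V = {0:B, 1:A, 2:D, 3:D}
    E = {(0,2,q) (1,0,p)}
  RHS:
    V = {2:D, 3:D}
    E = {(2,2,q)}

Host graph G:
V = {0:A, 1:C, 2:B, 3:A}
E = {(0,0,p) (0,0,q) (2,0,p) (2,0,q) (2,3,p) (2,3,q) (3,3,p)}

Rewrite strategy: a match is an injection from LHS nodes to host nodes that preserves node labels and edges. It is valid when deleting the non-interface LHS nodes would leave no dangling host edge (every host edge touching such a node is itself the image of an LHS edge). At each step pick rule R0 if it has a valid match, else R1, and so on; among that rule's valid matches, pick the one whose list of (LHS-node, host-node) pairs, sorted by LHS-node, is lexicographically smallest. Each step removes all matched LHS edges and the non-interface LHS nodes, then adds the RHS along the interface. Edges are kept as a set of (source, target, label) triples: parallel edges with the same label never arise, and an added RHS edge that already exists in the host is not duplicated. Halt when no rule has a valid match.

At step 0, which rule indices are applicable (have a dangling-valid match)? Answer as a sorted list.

Answer: [R0]

Steps:
R0: 2 valid matches — {0↦0, 1↦2}, {0↦3, 1↦2}
R1: no valid match — LHS pattern not found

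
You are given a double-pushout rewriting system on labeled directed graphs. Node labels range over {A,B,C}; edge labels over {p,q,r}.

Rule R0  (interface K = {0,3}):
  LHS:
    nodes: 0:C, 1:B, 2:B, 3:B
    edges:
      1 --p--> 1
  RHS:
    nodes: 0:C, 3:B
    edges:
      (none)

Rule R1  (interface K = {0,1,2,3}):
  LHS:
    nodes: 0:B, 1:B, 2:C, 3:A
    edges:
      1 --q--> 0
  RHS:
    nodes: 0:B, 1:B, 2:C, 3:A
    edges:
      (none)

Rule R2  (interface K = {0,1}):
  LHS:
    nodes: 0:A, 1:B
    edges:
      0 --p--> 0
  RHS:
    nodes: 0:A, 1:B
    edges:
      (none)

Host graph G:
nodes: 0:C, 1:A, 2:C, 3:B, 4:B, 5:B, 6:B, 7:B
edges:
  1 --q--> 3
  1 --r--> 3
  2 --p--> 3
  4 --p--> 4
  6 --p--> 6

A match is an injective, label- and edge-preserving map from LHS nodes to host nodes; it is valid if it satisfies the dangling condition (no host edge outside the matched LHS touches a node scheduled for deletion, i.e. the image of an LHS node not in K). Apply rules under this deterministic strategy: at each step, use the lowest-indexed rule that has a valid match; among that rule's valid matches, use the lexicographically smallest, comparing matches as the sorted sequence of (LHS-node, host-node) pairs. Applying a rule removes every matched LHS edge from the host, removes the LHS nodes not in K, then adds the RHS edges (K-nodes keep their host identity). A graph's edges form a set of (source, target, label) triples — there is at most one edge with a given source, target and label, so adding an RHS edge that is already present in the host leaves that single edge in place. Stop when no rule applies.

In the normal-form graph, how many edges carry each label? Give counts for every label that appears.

Answer: p:1 q:1 r:1

Rewrite trace:
[0] host  ⇒  8 nodes, 5 edges  {1-q->3 1-r->3 2-p->3 4-p->4 6-p->6}
[1] R0 @ {0↦0, 1↦4, 2↦5, 3↦3}  ⇒  6 nodes, 4 edges  {1-q->3 1-r->3 2-p->3 6-p->6}
[2] R0 @ {0↦0, 1↦6, 2↦7, 3↦3}  ⇒  4 nodes, 3 edges  {1-q->3 1-r->3 2-p->3}
final graph: no rule applies after step 2
NF edges: [(1, 3, 'q'), (1, 3, 'r'), (2, 3, 'p')]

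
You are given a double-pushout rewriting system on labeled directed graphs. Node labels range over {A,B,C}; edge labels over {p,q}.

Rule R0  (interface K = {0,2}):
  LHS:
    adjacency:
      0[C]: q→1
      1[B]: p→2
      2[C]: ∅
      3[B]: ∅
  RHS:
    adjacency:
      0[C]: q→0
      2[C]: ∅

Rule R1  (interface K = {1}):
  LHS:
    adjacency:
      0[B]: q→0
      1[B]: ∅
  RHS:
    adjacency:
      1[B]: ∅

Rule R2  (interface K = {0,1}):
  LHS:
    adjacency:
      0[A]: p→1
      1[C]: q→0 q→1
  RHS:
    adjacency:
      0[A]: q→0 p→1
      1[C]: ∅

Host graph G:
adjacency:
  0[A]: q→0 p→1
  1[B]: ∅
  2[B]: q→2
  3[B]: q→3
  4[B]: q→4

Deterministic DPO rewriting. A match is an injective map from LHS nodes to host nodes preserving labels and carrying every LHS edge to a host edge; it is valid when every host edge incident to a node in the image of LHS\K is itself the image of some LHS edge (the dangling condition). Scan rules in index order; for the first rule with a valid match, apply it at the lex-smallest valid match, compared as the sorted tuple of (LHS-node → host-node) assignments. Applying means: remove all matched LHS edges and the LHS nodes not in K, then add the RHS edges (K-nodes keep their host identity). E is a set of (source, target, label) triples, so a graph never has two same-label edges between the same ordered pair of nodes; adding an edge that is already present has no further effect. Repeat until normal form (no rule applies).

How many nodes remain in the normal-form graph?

initial: |V|=5 |E|=5  E = 0-q->0 0-p->1 2-q->2 3-q->3 4-q->4
step 1: apply R1 at {0↦2, 1↦1}  → |V|=4 |E|=4  E = 0-q->0 0-p->1 3-q->3 4-q->4
step 2: apply R1 at {0↦3, 1↦1}  → |V|=3 |E|=3  E = 0-q->0 0-p->1 4-q->4
step 3: apply R1 at {0↦4, 1↦1}  → |V|=2 |E|=2  E = 0-q->0 0-p->1
halt: no rule applies after step 3
NF nodes: {0:A, 1:B}

Answer: 2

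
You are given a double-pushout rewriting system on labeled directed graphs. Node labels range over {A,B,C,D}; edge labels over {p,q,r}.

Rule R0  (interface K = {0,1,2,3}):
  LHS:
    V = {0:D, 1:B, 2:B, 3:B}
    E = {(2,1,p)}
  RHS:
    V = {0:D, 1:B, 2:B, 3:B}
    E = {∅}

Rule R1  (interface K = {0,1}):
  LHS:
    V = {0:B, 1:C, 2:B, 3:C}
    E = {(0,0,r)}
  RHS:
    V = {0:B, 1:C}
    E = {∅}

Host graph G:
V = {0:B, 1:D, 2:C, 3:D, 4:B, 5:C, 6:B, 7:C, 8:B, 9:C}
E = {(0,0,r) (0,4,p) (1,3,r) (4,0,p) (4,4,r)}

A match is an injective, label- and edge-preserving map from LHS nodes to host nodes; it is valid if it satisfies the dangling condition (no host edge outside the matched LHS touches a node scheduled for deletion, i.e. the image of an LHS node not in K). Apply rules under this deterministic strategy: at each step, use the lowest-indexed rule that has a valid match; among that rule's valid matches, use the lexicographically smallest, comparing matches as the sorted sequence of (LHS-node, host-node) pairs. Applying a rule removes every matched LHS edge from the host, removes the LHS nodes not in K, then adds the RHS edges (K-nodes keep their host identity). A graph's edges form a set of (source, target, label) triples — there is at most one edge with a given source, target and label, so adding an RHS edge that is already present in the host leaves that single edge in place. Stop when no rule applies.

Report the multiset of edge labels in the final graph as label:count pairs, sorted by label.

Answer: r:1

Derivation:
start.  V:10 E:5  edges: 0-r->0 0-p->4 1-r->3 4-p->0 4-r->4
1. fire R0 via {0↦1, 1↦0, 2↦4, 3↦6}  →  V:10 E:4  edges: 0-r->0 0-p->4 1-r->3 4-r->4
2. fire R0 via {0↦1, 1↦4, 2↦0, 3↦6}  →  V:10 E:3  edges: 0-r->0 1-r->3 4-r->4
3. fire R1 via {0↦0, 1↦2, 2↦6, 3↦5}  →  V:8 E:2  edges: 1-r->3 4-r->4
4. fire R1 via {0↦4, 1↦2, 2↦0, 3↦7}  →  V:6 E:1  edges: 1-r->3
halt: no rule applies after step 4
NF edges: [(1, 3, 'r')]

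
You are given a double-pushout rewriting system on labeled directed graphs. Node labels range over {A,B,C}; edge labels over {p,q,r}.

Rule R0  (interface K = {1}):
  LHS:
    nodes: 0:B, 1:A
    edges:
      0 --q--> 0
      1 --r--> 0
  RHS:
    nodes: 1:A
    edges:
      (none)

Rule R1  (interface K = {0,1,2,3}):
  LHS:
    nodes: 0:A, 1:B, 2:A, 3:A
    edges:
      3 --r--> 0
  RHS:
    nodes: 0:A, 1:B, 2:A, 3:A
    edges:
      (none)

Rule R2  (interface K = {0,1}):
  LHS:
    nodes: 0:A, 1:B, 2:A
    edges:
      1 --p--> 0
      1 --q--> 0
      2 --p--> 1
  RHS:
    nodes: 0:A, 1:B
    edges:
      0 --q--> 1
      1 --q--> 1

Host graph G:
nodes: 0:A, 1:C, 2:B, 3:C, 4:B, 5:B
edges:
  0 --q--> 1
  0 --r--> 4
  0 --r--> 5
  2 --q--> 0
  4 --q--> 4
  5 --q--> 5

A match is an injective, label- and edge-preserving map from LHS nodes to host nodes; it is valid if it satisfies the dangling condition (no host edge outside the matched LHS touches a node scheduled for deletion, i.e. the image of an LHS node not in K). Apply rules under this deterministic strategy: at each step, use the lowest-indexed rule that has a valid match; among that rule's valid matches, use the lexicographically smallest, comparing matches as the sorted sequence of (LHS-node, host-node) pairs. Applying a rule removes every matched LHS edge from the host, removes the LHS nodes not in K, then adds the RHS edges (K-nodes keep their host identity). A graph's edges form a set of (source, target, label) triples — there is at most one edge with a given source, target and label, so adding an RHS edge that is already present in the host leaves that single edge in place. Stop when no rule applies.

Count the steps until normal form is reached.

initial: |V|=6 |E|=6  E = 0-q->1 0-r->4 0-r->5 2-q->0 4-q->4 5-q->5
step 1: apply R0 at {0↦4, 1↦0}  → |V|=5 |E|=4  E = 0-q->1 0-r->5 2-q->0 5-q->5
step 2: apply R0 at {0↦5, 1↦0}  → |V|=4 |E|=2  E = 0-q->1 2-q->0
normal form: no rule applies after step 2

Answer: 2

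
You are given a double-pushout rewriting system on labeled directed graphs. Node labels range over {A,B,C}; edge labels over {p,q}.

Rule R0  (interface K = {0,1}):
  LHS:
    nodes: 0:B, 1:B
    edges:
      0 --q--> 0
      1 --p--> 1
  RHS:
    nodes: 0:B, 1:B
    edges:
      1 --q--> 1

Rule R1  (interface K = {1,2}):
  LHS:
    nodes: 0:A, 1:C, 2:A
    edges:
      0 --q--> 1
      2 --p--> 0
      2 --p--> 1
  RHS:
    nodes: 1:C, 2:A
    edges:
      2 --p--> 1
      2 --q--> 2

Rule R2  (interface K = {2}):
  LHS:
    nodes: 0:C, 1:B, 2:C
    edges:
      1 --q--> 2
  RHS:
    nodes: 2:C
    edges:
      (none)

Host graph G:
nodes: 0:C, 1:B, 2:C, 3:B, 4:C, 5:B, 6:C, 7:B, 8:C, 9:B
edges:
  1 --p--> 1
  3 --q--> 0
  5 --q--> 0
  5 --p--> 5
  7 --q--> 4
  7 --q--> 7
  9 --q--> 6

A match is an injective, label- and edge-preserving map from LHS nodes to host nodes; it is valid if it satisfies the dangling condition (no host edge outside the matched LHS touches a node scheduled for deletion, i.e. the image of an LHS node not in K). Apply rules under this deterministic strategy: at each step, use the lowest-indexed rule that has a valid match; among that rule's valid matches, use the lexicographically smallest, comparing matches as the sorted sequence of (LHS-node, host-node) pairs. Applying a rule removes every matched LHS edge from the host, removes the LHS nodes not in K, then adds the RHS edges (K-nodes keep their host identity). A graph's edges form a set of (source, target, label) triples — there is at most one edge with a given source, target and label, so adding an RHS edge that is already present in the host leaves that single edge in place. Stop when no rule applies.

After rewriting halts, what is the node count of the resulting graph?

[0] host  ⇒  10 nodes, 7 edges  {1-p->1 3-q->0 5-q->0 5-p->5 7-q->4 7-q->7 9-q->6}
[1] R0 @ {0↦7, 1↦1}  ⇒  10 nodes, 6 edges  {1-q->1 3-q->0 5-q->0 5-p->5 7-q->4 9-q->6}
[2] R0 @ {0↦1, 1↦5}  ⇒  10 nodes, 5 edges  {3-q->0 5-q->0 5-q->5 7-q->4 9-q->6}
[3] R2 @ {0↦2, 1↦3, 2↦0}  ⇒  8 nodes, 4 edges  {5-q->0 5-q->5 7-q->4 9-q->6}
[4] R2 @ {0↦8, 1↦7, 2↦4}  ⇒  6 nodes, 3 edges  {5-q->0 5-q->5 9-q->6}
[5] R2 @ {0↦4, 1↦9, 2↦6}  ⇒  4 nodes, 2 edges  {5-q->0 5-q->5}
normal form: no rule applies after step 5
NF nodes: {0:C, 1:B, 5:B, 6:C}

Answer: 4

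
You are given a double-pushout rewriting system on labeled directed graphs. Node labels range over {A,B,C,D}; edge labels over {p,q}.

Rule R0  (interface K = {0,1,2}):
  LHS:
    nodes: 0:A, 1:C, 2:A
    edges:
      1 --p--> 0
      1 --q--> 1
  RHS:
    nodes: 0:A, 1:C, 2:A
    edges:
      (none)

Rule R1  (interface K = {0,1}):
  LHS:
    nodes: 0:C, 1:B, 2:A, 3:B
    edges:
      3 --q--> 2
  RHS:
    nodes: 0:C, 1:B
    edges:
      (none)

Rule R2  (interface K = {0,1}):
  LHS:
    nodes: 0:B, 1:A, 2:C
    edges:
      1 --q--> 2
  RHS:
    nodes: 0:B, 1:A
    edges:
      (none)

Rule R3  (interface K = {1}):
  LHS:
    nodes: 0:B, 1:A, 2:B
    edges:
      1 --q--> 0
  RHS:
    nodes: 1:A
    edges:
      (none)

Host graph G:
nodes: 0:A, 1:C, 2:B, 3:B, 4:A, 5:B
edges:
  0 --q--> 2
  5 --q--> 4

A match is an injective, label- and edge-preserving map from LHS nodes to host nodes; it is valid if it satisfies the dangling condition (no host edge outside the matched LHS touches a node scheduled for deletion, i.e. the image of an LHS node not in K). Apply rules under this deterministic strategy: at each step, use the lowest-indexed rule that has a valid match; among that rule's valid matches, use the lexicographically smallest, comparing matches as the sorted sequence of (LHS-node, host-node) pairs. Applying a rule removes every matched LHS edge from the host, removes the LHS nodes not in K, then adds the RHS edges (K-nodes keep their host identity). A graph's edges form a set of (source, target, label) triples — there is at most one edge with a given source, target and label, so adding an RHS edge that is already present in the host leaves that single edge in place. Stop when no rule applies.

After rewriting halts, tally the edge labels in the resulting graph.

[0] host  ⇒  6 nodes, 2 edges  {0-q->2 5-q->4}
[1] R1 @ {0↦1, 1↦2, 2↦4, 3↦5}  ⇒  4 nodes, 1 edges  {0-q->2}
[2] R3 @ {0↦2, 1↦0, 2↦3}  ⇒  2 nodes, 0 edges  {∅}
normal form: no rule applies after step 2
NF edges: []

Answer: (no edges)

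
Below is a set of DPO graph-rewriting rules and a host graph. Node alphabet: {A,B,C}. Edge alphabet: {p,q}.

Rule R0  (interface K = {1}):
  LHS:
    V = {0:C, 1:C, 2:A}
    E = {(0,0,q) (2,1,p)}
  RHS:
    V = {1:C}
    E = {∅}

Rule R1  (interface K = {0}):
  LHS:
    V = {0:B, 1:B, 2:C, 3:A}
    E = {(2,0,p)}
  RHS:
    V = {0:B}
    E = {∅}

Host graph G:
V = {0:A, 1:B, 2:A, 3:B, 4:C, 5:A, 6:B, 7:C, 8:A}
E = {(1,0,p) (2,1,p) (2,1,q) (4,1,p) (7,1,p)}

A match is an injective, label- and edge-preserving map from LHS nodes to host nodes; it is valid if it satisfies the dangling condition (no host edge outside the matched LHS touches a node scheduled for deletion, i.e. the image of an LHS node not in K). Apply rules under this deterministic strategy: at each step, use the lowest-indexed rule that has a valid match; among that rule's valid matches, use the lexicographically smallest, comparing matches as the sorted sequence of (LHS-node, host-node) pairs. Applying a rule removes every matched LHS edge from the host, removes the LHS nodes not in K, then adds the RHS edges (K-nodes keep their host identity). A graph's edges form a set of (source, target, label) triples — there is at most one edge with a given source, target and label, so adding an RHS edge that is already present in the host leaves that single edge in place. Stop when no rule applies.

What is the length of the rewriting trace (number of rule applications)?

[0] host  ⇒  9 nodes, 5 edges  {1-p->0 2-p->1 2-q->1 4-p->1 7-p->1}
[1] R1 @ {0↦1, 1↦3, 2↦4, 3↦5}  ⇒  6 nodes, 4 edges  {1-p->0 2-p->1 2-q->1 7-p->1}
[2] R1 @ {0↦1, 1↦6, 2↦7, 3↦8}  ⇒  3 nodes, 3 edges  {1-p->0 2-p->1 2-q->1}
halt: no rule applies after step 2

Answer: 2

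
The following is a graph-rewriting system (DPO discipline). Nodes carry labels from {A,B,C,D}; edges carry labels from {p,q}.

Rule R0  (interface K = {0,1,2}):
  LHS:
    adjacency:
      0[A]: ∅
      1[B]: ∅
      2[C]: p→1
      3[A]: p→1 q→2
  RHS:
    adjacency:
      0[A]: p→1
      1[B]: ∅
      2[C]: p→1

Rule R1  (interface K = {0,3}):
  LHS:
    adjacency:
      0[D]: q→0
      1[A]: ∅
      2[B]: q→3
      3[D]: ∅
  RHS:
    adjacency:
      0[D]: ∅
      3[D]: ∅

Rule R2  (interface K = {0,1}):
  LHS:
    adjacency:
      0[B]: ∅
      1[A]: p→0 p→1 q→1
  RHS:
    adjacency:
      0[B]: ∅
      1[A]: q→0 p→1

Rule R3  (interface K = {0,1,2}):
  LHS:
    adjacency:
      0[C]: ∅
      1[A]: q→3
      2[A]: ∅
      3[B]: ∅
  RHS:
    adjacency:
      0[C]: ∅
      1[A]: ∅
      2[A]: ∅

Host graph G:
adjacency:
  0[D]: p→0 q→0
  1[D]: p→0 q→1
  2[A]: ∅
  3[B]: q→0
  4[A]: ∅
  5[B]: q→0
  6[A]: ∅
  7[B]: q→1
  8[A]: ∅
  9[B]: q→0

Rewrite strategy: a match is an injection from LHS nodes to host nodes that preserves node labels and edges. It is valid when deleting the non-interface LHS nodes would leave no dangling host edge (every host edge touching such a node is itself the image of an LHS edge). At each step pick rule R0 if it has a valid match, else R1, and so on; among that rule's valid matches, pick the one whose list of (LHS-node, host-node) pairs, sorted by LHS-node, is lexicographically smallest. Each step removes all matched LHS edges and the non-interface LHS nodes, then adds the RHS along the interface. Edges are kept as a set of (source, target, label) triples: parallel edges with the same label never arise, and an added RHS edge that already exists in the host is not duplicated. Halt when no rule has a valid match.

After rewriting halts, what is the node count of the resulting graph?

initial: |V|=10 |E|=8  E = 0-p->0 0-q->0 1-p->0 1-q->1 3-q->0 5-q->0 7-q->1 9-q->0
step 1: apply R1 at {0↦0, 1↦2, 2↦7, 3↦1}  → |V|=8 |E|=6  E = 0-p->0 1-p->0 1-q->1 3-q->0 5-q->0 9-q->0
step 2: apply R1 at {0↦1, 1↦4, 2↦3, 3↦0}  → |V|=6 |E|=4  E = 0-p->0 1-p->0 5-q->0 9-q->0
halt: no rule applies after step 2
NF nodes: {0:D, 1:D, 5:B, 6:A, 8:A, 9:B}

Answer: 6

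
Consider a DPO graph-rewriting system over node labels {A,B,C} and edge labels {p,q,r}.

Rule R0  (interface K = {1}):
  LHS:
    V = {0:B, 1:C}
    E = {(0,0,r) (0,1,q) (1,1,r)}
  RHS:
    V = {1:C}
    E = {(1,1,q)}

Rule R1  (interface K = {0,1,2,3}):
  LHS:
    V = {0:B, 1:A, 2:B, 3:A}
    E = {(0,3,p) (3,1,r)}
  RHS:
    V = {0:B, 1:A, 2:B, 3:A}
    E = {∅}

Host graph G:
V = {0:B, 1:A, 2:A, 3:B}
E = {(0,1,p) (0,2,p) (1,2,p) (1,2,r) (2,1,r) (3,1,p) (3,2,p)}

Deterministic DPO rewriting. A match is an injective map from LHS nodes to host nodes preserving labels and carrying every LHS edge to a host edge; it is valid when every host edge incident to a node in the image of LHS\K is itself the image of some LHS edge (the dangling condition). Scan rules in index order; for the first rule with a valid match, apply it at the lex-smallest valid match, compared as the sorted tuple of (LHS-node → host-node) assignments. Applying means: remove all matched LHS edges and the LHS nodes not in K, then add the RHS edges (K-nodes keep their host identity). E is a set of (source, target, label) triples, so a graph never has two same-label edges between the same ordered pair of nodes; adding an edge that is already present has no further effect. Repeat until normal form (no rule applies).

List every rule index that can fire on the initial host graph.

Answer: [R1]

Derivation:
R0: no valid match — LHS pattern not found
R1: 4 valid matches — {0↦0, 1↦1, 2↦3, 3↦2}, {0↦0, 1↦2, 2↦3, 3↦1}, {0↦3, 1↦1, 2↦0, 3↦2} (+1 more)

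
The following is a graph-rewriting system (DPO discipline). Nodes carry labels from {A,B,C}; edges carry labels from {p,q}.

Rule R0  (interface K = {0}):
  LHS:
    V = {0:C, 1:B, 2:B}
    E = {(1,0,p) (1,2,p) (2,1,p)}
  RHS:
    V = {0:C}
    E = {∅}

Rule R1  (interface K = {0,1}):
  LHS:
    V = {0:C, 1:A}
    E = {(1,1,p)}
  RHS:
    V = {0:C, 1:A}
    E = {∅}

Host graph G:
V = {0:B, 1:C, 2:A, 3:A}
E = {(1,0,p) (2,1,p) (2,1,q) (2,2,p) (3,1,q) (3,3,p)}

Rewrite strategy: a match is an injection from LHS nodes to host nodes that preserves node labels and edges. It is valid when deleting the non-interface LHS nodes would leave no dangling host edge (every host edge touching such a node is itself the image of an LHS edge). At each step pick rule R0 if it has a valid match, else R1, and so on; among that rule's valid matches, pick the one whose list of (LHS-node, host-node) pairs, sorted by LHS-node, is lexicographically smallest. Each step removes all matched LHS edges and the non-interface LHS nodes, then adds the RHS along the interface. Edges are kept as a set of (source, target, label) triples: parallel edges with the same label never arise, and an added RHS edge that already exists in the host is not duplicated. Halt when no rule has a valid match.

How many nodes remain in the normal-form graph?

Answer: 4

Derivation:
[0] host  ⇒  4 nodes, 6 edges  {1-p->0 2-p->1 2-q->1 2-p->2 3-q->1 3-p->3}
[1] R1 @ {0↦1, 1↦2}  ⇒  4 nodes, 5 edges  {1-p->0 2-p->1 2-q->1 3-q->1 3-p->3}
[2] R1 @ {0↦1, 1↦3}  ⇒  4 nodes, 4 edges  {1-p->0 2-p->1 2-q->1 3-q->1}
final graph: no rule applies after step 2
NF nodes: {0:B, 1:C, 2:A, 3:A}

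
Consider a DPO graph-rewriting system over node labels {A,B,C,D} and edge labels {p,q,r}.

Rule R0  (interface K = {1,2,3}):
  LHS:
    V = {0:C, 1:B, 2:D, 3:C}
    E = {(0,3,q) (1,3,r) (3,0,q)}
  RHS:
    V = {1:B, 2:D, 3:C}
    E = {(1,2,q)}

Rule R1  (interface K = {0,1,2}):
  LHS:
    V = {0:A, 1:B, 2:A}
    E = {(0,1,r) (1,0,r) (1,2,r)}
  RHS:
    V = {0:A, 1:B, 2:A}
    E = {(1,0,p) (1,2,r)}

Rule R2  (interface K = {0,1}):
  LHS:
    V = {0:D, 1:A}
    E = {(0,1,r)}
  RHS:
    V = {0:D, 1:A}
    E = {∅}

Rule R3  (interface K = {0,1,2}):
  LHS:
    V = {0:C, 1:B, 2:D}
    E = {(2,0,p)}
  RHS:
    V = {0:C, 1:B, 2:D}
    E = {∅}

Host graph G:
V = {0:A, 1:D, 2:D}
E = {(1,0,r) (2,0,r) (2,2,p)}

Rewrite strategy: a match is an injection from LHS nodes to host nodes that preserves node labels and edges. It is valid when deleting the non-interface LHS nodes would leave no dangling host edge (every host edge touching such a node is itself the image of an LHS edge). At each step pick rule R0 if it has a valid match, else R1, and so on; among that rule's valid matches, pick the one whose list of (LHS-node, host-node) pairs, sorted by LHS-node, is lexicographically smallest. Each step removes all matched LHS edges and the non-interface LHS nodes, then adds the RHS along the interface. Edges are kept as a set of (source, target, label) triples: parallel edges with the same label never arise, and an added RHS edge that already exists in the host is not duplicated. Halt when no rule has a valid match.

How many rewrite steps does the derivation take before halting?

start.  V:3 E:3  edges: 1-r->0 2-r->0 2-p->2
1. fire R2 via {0↦1, 1↦0}  →  V:3 E:2  edges: 2-r->0 2-p->2
2. fire R2 via {0↦2, 1↦0}  →  V:3 E:1  edges: 2-p->2
final graph: no rule applies after step 2

Answer: 2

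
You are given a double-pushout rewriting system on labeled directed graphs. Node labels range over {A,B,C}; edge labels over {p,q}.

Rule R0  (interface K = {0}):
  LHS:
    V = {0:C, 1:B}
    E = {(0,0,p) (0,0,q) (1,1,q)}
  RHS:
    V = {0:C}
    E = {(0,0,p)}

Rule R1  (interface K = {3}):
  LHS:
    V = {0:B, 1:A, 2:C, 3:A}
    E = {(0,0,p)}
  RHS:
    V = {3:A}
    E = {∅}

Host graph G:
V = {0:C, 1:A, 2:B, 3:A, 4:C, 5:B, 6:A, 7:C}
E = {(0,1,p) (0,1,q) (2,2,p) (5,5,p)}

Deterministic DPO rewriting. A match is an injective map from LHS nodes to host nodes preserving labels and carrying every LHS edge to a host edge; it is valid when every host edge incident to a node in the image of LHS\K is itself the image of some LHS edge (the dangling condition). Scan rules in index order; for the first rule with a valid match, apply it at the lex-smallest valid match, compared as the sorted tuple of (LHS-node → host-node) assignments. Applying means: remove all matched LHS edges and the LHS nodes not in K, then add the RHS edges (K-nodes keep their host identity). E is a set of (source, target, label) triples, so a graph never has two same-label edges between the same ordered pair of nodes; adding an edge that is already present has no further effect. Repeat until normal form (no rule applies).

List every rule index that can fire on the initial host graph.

Answer: [R1]

Steps:
R0: no valid match — LHS pattern not found
R1: 16 valid matches — {0↦2, 1↦3, 2↦4, 3↦1}, {0↦2, 1↦3, 2↦4, 3↦6}, {0↦2, 1↦3, 2↦7, 3↦1} (+13 more)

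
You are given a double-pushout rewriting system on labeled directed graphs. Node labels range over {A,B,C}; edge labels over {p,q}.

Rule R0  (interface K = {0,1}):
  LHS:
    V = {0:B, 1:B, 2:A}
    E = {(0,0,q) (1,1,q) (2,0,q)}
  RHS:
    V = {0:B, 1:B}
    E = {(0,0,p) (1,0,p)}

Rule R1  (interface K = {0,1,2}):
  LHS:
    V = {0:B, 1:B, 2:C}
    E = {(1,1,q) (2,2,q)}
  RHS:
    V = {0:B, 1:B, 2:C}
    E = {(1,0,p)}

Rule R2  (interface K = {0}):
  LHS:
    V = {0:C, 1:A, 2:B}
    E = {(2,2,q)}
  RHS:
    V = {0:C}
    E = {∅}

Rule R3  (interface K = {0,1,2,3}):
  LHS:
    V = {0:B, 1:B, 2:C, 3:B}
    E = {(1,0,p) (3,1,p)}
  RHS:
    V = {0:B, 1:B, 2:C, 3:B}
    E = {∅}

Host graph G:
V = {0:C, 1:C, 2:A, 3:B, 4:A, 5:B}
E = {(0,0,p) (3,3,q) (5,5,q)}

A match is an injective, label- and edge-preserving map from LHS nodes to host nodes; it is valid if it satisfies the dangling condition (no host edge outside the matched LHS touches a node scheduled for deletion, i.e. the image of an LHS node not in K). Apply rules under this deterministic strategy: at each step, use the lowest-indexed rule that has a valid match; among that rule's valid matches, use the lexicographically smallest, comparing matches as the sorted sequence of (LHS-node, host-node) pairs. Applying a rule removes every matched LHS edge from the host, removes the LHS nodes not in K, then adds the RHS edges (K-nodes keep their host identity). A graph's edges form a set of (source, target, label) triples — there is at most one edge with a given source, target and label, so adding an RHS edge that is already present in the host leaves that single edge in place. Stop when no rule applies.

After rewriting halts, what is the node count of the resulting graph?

[0] host  ⇒  6 nodes, 3 edges  {0-p->0 3-q->3 5-q->5}
[1] R2 @ {0↦0, 1↦2, 2↦3}  ⇒  4 nodes, 2 edges  {0-p->0 5-q->5}
[2] R2 @ {0↦0, 1↦4, 2↦5}  ⇒  2 nodes, 1 edges  {0-p->0}
final graph: no rule applies after step 2
NF nodes: {0:C, 1:C}

Answer: 2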